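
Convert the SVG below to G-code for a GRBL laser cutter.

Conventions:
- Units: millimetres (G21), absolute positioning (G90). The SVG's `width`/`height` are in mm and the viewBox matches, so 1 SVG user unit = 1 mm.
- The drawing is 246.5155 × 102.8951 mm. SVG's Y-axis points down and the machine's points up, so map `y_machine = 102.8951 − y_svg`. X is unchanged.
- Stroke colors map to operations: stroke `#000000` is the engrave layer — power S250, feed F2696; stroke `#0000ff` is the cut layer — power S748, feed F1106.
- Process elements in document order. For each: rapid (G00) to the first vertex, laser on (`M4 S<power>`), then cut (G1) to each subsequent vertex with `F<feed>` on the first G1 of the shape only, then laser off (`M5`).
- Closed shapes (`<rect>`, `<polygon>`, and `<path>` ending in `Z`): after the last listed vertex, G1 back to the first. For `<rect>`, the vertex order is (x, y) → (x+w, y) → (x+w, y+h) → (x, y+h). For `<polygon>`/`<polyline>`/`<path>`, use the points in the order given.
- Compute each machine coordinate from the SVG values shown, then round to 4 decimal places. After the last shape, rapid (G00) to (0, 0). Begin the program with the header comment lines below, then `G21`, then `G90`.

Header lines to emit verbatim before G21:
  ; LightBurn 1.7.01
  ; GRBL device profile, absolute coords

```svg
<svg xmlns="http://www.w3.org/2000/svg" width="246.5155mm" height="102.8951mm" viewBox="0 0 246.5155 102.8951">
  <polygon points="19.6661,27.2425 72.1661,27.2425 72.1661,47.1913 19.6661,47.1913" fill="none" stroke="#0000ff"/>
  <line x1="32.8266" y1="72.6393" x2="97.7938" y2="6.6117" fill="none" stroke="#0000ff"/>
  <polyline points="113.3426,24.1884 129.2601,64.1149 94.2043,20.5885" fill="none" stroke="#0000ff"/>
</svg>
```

; LightBurn 1.7.01
; GRBL device profile, absolute coords
G21
G90
G00 X19.6661 Y75.6526
M4 S748
G1 X72.1661 Y75.6526 F1106
G1 X72.1661 Y55.7038
G1 X19.6661 Y55.7038
G1 X19.6661 Y75.6526
M5
G00 X32.8266 Y30.2558
M4 S748
G1 X97.7938 Y96.2834 F1106
M5
G00 X113.3426 Y78.7067
M4 S748
G1 X129.2601 Y38.7802 F1106
G1 X94.2043 Y82.3066
M5
G00 X0.0000 Y0.0000

viewBox `0 0 246.5155 102.8951` with mm width/height → 1 unit = 1 mm. Flip: y_m = 102.8951 − y_svg.

**Shape 1** — `<polygon>` rectangle, stroke `#0000ff` → cut (S748, F1106). Machine vertices: (19.6661,75.6526) → (72.1661,75.6526) → (72.1661,55.7038) → (19.6661,55.7038) → (19.6661,75.6526). Closed: final G1 returns to the first vertex.

**Shape 2** — `<line>` line segment, stroke `#0000ff` → cut (S748, F1106). Machine vertices: (32.8266,30.2558) → (97.7938,96.2834). Open path.

**Shape 3** — `<polyline>` open polyline, stroke `#0000ff` → cut (S748, F1106). Machine vertices: (113.3426,78.7067) → (129.2601,38.7802) → (94.2043,82.3066). Open path.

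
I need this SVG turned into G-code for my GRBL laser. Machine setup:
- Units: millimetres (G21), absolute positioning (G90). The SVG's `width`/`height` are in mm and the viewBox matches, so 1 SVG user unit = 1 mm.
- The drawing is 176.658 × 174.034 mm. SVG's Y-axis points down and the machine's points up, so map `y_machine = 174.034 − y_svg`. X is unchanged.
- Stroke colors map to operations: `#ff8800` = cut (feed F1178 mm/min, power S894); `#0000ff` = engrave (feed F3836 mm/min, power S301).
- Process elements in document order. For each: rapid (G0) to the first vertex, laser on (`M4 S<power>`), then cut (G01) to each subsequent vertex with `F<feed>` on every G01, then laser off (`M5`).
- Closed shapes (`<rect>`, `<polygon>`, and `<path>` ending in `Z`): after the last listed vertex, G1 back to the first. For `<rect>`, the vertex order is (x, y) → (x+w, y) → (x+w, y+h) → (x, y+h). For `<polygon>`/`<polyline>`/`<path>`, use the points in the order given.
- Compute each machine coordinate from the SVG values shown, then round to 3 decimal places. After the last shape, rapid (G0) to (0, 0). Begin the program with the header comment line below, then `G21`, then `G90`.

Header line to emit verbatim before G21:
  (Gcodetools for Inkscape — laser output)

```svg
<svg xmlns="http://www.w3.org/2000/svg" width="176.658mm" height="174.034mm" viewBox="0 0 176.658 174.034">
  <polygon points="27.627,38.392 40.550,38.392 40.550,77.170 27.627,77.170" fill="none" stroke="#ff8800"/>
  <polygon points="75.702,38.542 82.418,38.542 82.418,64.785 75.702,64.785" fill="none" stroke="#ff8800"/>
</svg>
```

(Gcodetools for Inkscape — laser output)
G21
G90
G0 X27.627 Y135.642
M4 S894
G01 X40.550 Y135.642 F1178
G01 X40.550 Y96.864 F1178
G01 X27.627 Y96.864 F1178
G01 X27.627 Y135.642 F1178
M5
G0 X75.702 Y135.492
M4 S894
G01 X82.418 Y135.492 F1178
G01 X82.418 Y109.249 F1178
G01 X75.702 Y109.249 F1178
G01 X75.702 Y135.492 F1178
M5
G0 X0.000 Y0.000

1 u = 1 mm; y_m = 174.034 − y.

[1] `<polygon>` rectangle, #ff8800→cut S894 F1178: (27.627,135.642) → (40.550,135.642) → (40.550,96.864) → (27.627,96.864) → (27.627,135.642) (closed)

[2] `<polygon>` rectangle, #ff8800→cut S894 F1178: (75.702,135.492) → (82.418,135.492) → (82.418,109.249) → (75.702,109.249) → (75.702,135.492) (closed)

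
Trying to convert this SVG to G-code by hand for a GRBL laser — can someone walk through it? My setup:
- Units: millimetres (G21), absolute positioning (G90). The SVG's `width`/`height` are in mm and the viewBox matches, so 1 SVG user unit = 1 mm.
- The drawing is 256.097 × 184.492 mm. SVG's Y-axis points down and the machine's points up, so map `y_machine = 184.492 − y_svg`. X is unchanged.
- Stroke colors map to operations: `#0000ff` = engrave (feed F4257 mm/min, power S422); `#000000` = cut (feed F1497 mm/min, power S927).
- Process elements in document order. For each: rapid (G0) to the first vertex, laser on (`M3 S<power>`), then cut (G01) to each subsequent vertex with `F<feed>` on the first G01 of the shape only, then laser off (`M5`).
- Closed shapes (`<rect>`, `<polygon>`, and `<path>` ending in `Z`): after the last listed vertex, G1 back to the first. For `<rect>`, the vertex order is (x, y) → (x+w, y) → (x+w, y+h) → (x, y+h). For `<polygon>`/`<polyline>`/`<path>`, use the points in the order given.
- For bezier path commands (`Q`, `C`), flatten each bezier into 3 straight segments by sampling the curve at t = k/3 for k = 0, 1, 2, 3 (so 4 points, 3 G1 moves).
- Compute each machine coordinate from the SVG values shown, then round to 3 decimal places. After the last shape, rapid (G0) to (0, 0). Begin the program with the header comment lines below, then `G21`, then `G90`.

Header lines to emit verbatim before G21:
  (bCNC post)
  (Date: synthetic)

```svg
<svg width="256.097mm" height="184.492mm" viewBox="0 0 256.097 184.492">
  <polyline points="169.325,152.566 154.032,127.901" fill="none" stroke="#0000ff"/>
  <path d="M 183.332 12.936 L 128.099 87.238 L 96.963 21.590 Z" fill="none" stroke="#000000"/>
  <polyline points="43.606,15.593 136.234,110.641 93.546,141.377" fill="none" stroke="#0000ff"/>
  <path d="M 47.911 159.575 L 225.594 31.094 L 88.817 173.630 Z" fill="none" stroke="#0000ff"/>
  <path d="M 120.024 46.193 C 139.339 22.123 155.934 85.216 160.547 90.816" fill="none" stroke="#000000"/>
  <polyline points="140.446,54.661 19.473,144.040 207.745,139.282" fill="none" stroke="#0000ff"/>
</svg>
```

Since the viewBox matches the mm dimensions, user units are millimetres directly. The only transform is the Y-flip y_m = 184.492 − y_svg.

Shape 1 is a line segment drawn with `<polyline>`. Its stroke #0000ff means engrave at S422, F4257. After flipping Y the toolpath is (169.325,31.926) → (154.032,56.591).

Shape 2 is a closed polygon drawn with `<path>`. Its stroke #000000 means cut at S927, F1497. After flipping Y the toolpath is (183.332,171.556) → (128.099,97.254) → (96.963,162.902) → (183.332,171.556), returning to the start.

Shape 3 is a open polyline drawn with `<polyline>`. Its stroke #0000ff means engrave at S422, F4257. After flipping Y the toolpath is (43.606,168.899) → (136.234,73.851) → (93.546,43.115).

Shape 4 is a closed polygon drawn with `<path>`. Its stroke #0000ff means engrave at S422, F4257. After flipping Y the toolpath is (47.911,24.917) → (225.594,153.398) → (88.817,10.862) → (47.911,24.917), returning to the start.

Shape 5 is a cubic bezier drawn with `<path>`. Its stroke #000000 means cut at S927, F1497. After flipping Y the toolpath is (120.024,138.299) → (138.089,138.672) → (152.283,113.083) → (160.547,93.676).

Shape 6 is a open polyline drawn with `<polyline>`. Its stroke #0000ff means engrave at S422, F4257. After flipping Y the toolpath is (140.446,129.831) → (19.473,40.452) → (207.745,45.210).

(bCNC post)
(Date: synthetic)
G21
G90
G0 X169.325 Y31.926
M3 S422
G01 X154.032 Y56.591 F4257
M5
G0 X183.332 Y171.556
M3 S927
G01 X128.099 Y97.254 F1497
G01 X96.963 Y162.902
G01 X183.332 Y171.556
M5
G0 X43.606 Y168.899
M3 S422
G01 X136.234 Y73.851 F4257
G01 X93.546 Y43.115
M5
G0 X47.911 Y24.917
M3 S422
G01 X225.594 Y153.398 F4257
G01 X88.817 Y10.862
G01 X47.911 Y24.917
M5
G0 X120.024 Y138.299
M3 S927
G01 X138.089 Y138.672 F1497
G01 X152.283 Y113.083
G01 X160.547 Y93.676
M5
G0 X140.446 Y129.831
M3 S422
G01 X19.473 Y40.452 F4257
G01 X207.745 Y45.210
M5
G0 X0.000 Y0.000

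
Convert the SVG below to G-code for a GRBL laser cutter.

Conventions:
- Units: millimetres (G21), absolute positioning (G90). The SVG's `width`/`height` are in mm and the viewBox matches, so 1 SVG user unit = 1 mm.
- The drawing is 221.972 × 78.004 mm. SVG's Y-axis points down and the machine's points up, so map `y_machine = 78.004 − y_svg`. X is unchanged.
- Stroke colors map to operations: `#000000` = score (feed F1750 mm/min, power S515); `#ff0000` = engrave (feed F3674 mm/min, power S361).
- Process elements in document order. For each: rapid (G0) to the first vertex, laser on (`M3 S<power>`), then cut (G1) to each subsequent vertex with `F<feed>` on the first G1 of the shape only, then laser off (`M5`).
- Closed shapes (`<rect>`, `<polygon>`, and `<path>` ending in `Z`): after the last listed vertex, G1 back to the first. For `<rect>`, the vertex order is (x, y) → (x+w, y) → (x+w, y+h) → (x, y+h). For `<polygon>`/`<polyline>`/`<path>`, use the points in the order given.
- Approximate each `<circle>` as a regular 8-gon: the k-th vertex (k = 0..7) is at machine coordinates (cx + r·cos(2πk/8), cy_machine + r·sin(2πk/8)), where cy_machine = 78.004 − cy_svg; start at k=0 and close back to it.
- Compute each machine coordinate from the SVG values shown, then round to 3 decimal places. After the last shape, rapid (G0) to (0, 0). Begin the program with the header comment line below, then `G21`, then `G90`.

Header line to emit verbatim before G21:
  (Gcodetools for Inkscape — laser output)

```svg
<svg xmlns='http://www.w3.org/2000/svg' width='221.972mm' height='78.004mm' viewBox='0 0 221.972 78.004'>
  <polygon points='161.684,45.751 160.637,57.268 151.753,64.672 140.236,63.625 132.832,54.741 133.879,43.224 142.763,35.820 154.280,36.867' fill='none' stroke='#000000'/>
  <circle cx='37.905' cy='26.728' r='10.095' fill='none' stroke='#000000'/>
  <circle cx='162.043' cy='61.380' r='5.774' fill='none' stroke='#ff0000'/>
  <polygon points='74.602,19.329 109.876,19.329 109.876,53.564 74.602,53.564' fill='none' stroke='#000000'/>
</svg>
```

viewBox `0 0 221.972 78.004` with mm width/height → 1 unit = 1 mm. Flip: y_m = 78.004 − y_svg.

**Shape 1** — `<polygon>` regular polygon, stroke `#000000` → score (S515, F1750). Machine vertices: (161.684,32.253) → (160.637,20.736) → (151.753,13.332) → (140.236,14.379) → (132.832,23.263) → (133.879,34.780) → (142.763,42.184) → (154.280,41.137) → (161.684,32.253). Closed: final G1 returns to the first vertex.

**Shape 2** — `<circle>` circle, stroke `#000000` → score (S515, F1750). Machine vertices: (48.000,51.276) → (45.043,58.414) → (37.905,61.371) → (30.767,58.414) → (27.810,51.276) → (30.767,44.138) → (37.905,41.181) → (45.043,44.138) → (48.000,51.276). Closed: final G1 returns to the first vertex.

**Shape 3** — `<circle>` circle, stroke `#ff0000` → engrave (S361, F3674). Machine vertices: (167.817,16.624) → (166.126,20.707) → (162.043,22.398) → (157.960,20.707) → (156.269,16.624) → (157.960,12.541) → (162.043,10.850) → (166.126,12.541) → (167.817,16.624). Closed: final G1 returns to the first vertex.

**Shape 4** — `<polygon>` rectangle, stroke `#000000` → score (S515, F1750). Machine vertices: (74.602,58.675) → (109.876,58.675) → (109.876,24.440) → (74.602,24.440) → (74.602,58.675). Closed: final G1 returns to the first vertex.

(Gcodetools for Inkscape — laser output)
G21
G90
G0 X161.684 Y32.253
M3 S515
G1 X160.637 Y20.736 F1750
G1 X151.753 Y13.332
G1 X140.236 Y14.379
G1 X132.832 Y23.263
G1 X133.879 Y34.780
G1 X142.763 Y42.184
G1 X154.280 Y41.137
G1 X161.684 Y32.253
M5
G0 X48.000 Y51.276
M3 S515
G1 X45.043 Y58.414 F1750
G1 X37.905 Y61.371
G1 X30.767 Y58.414
G1 X27.810 Y51.276
G1 X30.767 Y44.138
G1 X37.905 Y41.181
G1 X45.043 Y44.138
G1 X48.000 Y51.276
M5
G0 X167.817 Y16.624
M3 S361
G1 X166.126 Y20.707 F3674
G1 X162.043 Y22.398
G1 X157.960 Y20.707
G1 X156.269 Y16.624
G1 X157.960 Y12.541
G1 X162.043 Y10.850
G1 X166.126 Y12.541
G1 X167.817 Y16.624
M5
G0 X74.602 Y58.675
M3 S515
G1 X109.876 Y58.675 F1750
G1 X109.876 Y24.440
G1 X74.602 Y24.440
G1 X74.602 Y58.675
M5
G0 X0.000 Y0.000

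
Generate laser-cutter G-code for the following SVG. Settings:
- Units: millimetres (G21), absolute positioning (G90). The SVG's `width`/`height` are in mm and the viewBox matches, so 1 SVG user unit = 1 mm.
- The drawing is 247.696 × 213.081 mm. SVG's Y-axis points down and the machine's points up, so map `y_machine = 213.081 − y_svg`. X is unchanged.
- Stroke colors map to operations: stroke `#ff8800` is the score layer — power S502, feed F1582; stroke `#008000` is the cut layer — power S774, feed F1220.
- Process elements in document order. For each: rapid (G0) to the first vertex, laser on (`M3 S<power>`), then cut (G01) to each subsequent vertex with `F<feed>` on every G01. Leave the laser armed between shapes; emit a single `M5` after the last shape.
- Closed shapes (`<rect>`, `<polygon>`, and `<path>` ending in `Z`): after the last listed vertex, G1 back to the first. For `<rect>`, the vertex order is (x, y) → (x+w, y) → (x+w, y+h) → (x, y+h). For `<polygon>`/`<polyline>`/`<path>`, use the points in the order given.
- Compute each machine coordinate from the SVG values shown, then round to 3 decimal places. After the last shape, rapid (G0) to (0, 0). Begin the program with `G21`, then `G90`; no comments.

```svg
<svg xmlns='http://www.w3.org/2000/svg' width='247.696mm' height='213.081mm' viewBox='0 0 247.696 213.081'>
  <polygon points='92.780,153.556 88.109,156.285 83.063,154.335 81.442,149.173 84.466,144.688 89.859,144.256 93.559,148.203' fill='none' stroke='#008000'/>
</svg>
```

G21
G90
G0 X92.780 Y59.525
M3 S774
G01 X88.109 Y56.796 F1220
G01 X83.063 Y58.746 F1220
G01 X81.442 Y63.908 F1220
G01 X84.466 Y68.393 F1220
G01 X89.859 Y68.825 F1220
G01 X93.559 Y64.878 F1220
G01 X92.780 Y59.525 F1220
M5
G0 X0.000 Y0.000

viewBox `0 0 247.696 213.081` with mm width/height → 1 unit = 1 mm. Flip: y_m = 213.081 − y_svg.

**Shape 1** — `<polygon>` regular polygon, stroke `#008000` → cut (S774, F1220). Machine vertices: (92.780,59.525) → (88.109,56.796) → (83.063,58.746) → (81.442,63.908) → (84.466,68.393) → (89.859,68.825) → (93.559,64.878) → (92.780,59.525). Closed: final G1 returns to the first vertex.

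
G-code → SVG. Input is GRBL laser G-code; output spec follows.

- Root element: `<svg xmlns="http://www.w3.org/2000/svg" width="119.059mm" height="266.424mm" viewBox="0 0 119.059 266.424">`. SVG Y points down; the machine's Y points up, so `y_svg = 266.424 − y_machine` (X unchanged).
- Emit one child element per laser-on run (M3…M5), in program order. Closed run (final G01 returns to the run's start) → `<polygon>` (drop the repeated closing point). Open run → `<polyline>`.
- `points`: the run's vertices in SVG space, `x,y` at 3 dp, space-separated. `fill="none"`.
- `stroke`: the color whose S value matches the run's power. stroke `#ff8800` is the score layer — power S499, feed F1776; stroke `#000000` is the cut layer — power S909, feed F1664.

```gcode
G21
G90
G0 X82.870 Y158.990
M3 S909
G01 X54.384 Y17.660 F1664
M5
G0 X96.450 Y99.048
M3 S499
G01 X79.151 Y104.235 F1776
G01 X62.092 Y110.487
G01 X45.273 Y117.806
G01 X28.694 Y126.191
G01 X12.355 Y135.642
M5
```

Each laser-on run becomes one SVG element. Flip Y back into SVG space with y_svg = 266.424 − y_machine.

Run 1: the run's S909 means `#000000` (cut). The run is open, so emit a `<polyline>` with points (Y-flipped): 82.870,107.434 54.384,248.764.

Run 2: the run's S499 means `#ff8800` (score). The run is open, so emit a `<polyline>` with points (Y-flipped): 96.450,167.376 79.151,162.189 62.092,155.937 45.273,148.618 28.694,140.233 12.355,130.782.

<svg xmlns="http://www.w3.org/2000/svg" width="119.059mm" height="266.424mm" viewBox="0 0 119.059 266.424">
  <polyline points="82.870,107.434 54.384,248.764" fill="none" stroke="#000000"/>
  <polyline points="96.450,167.376 79.151,162.189 62.092,155.937 45.273,148.618 28.694,140.233 12.355,130.782" fill="none" stroke="#ff8800"/>
</svg>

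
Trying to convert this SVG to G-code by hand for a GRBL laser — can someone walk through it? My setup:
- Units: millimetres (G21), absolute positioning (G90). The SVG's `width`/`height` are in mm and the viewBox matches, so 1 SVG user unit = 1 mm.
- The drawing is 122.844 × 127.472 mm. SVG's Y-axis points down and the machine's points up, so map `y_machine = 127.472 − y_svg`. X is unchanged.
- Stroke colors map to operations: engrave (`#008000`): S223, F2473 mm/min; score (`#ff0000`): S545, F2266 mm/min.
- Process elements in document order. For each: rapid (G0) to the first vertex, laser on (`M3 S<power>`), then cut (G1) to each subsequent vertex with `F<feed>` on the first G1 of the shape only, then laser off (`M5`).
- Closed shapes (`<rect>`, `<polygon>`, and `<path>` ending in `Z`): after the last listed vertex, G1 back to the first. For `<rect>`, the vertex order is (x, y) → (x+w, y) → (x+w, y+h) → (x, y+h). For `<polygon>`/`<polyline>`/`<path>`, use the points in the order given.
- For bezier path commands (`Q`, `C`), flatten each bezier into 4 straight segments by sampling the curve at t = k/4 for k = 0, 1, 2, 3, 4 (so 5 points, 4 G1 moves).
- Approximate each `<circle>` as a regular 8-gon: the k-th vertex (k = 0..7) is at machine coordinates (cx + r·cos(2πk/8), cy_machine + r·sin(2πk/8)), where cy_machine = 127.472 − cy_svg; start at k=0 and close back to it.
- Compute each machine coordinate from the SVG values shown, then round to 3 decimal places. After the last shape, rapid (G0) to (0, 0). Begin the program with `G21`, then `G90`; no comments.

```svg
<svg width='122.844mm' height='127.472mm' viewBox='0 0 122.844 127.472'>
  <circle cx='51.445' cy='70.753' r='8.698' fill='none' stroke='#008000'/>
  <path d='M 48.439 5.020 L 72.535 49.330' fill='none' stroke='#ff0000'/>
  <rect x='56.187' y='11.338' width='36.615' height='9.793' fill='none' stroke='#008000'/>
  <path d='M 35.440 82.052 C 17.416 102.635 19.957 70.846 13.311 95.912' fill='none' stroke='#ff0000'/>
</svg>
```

viewBox `0 0 122.844 127.472` with mm width/height → 1 unit = 1 mm. Flip: y_m = 127.472 − y_svg.

**Shape 1** — `<circle>` circle, stroke `#008000` → engrave (S223, F2473). Machine vertices: (60.143,56.719) → (57.595,62.869) → (51.445,65.417) → (45.295,62.869) → (42.747,56.719) → (45.295,50.569) → (51.445,48.021) → (57.595,50.569) → (60.143,56.719). Closed: final G1 returns to the first vertex.

**Shape 2** — `<path>` line segment, stroke `#ff0000` → score (S545, F2266). Machine vertices: (48.439,122.452) → (72.535,78.142). Open path.

**Shape 3** — `<rect>` rectangle, stroke `#008000` → engrave (S223, F2473). Machine vertices: (56.187,116.134) → (92.802,116.134) → (92.802,106.341) → (56.187,106.341) → (56.187,116.134). Closed: final G1 returns to the first vertex.

**Shape 4** — `<path>` cubic bezier, stroke `#ff0000` → score (S545, F2266). Control points (SVG): P0=(35.440,82.052), P1=(17.416,102.635), P2=(19.957,70.846), P3=(13.311,95.912); sampled at t=k/4. Machine vertices: (35.440,45.420) → (25.313,38.096) → (20.109,40.171) → (17.038,41.406) → (13.311,31.560). Open path.

G21
G90
G0 X60.143 Y56.719
M3 S223
G1 X57.595 Y62.869 F2473
G1 X51.445 Y65.417
G1 X45.295 Y62.869
G1 X42.747 Y56.719
G1 X45.295 Y50.569
G1 X51.445 Y48.021
G1 X57.595 Y50.569
G1 X60.143 Y56.719
M5
G0 X48.439 Y122.452
M3 S545
G1 X72.535 Y78.142 F2266
M5
G0 X56.187 Y116.134
M3 S223
G1 X92.802 Y116.134 F2473
G1 X92.802 Y106.341
G1 X56.187 Y106.341
G1 X56.187 Y116.134
M5
G0 X35.440 Y45.420
M3 S545
G1 X25.313 Y38.096 F2266
G1 X20.109 Y40.171
G1 X17.038 Y41.406
G1 X13.311 Y31.560
M5
G0 X0.000 Y0.000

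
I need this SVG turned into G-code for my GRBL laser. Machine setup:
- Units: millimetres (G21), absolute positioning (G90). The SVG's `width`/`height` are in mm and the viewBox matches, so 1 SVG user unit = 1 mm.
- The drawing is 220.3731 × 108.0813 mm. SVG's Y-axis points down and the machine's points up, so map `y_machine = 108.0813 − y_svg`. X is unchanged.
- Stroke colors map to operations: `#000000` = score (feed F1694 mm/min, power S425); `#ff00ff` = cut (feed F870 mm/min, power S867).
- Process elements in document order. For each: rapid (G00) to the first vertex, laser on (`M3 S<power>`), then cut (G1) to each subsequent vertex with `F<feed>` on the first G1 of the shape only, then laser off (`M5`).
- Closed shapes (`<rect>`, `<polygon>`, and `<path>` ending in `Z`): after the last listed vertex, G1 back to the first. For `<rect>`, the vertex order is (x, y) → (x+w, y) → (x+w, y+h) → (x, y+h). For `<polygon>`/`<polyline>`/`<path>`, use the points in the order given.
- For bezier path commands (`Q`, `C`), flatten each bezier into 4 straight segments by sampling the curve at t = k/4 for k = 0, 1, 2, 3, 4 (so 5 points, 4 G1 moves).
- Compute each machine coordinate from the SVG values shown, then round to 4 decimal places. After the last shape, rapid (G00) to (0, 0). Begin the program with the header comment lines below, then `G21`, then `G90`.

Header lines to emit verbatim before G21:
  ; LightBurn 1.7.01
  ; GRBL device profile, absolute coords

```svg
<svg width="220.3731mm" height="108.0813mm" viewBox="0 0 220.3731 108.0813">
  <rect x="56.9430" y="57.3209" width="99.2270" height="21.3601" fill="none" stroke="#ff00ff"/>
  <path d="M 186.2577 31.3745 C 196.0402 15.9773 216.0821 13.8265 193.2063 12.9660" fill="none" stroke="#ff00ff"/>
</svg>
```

1 u = 1 mm; y_m = 108.0813 − y.

[1] `<rect>` rectangle, #ff00ff→cut S867 F870: (56.9430,50.7604) → (156.1700,50.7604) → (156.1700,29.4003) → (56.9430,29.4003) → (56.9430,50.7604) (closed)

[2] `<path>` cubic bezier, #ff00ff→cut S867 F870: (186.2577,76.7068) → (194.6873,85.9578) → (201.9789,91.3623) → (203.1470,94.0412) → (193.2063,95.1153)

; LightBurn 1.7.01
; GRBL device profile, absolute coords
G21
G90
G00 X56.9430 Y50.7604
M3 S867
G1 X156.1700 Y50.7604 F870
G1 X156.1700 Y29.4003
G1 X56.9430 Y29.4003
G1 X56.9430 Y50.7604
M5
G00 X186.2577 Y76.7068
M3 S867
G1 X194.6873 Y85.9578 F870
G1 X201.9789 Y91.3623
G1 X203.1470 Y94.0412
G1 X193.2063 Y95.1153
M5
G00 X0.0000 Y0.0000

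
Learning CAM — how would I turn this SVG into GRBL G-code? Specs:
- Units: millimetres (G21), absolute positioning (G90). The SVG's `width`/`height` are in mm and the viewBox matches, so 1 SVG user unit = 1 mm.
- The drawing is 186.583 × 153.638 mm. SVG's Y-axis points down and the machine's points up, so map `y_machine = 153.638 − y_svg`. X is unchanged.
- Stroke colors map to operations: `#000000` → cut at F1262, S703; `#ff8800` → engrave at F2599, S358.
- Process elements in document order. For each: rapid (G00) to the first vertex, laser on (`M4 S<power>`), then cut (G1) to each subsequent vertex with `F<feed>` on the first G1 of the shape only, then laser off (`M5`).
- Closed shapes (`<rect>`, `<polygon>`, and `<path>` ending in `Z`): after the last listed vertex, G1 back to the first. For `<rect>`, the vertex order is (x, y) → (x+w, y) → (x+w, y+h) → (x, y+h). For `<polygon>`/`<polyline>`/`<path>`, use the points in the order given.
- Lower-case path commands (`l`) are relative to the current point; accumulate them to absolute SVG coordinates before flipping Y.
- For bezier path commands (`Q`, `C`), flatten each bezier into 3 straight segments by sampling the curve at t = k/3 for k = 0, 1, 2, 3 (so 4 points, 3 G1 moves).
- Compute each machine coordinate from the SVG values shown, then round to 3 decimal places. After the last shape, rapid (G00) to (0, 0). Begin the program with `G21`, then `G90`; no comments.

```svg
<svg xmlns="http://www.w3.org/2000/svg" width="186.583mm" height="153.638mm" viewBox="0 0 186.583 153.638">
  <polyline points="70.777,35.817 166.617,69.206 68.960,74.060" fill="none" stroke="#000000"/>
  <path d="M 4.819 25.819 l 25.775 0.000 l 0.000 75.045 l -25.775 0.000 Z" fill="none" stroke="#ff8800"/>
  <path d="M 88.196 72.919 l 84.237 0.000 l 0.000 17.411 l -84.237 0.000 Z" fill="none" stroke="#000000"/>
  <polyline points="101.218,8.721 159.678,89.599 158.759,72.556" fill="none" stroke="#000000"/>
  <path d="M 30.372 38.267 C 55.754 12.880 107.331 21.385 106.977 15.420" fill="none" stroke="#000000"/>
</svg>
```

1 u = 1 mm; y_m = 153.638 − y.

[1] `<polyline>` open polyline, #000000→cut S703 F1262: (70.777,117.821) → (166.617,84.432) → (68.960,79.578)

[2] `<path>` rectangle, #ff8800→engrave S358 F2599: (4.819,127.819) → (30.594,127.819) → (30.594,52.774) → (4.819,52.774) → (4.819,127.819) (closed)

[3] `<path>` rectangle, #000000→cut S703 F1262: (88.196,80.719) → (172.433,80.719) → (172.433,63.308) → (88.196,63.308) → (88.196,80.719) (closed)

[4] `<polyline>` open polyline, #000000→cut S703 F1262: (101.218,144.917) → (159.678,64.039) → (158.759,81.082)

[5] `<path>` cubic bezier, #000000→cut S703 F1262: (30.372,115.371) → (61.592,131.252) → (92.914,135.285) → (106.977,138.218)

G21
G90
G00 X70.777 Y117.821
M4 S703
G1 X166.617 Y84.432 F1262
G1 X68.960 Y79.578
M5
G00 X4.819 Y127.819
M4 S358
G1 X30.594 Y127.819 F2599
G1 X30.594 Y52.774
G1 X4.819 Y52.774
G1 X4.819 Y127.819
M5
G00 X88.196 Y80.719
M4 S703
G1 X172.433 Y80.719 F1262
G1 X172.433 Y63.308
G1 X88.196 Y63.308
G1 X88.196 Y80.719
M5
G00 X101.218 Y144.917
M4 S703
G1 X159.678 Y64.039 F1262
G1 X158.759 Y81.082
M5
G00 X30.372 Y115.371
M4 S703
G1 X61.592 Y131.252 F1262
G1 X92.914 Y135.285
G1 X106.977 Y138.218
M5
G00 X0.000 Y0.000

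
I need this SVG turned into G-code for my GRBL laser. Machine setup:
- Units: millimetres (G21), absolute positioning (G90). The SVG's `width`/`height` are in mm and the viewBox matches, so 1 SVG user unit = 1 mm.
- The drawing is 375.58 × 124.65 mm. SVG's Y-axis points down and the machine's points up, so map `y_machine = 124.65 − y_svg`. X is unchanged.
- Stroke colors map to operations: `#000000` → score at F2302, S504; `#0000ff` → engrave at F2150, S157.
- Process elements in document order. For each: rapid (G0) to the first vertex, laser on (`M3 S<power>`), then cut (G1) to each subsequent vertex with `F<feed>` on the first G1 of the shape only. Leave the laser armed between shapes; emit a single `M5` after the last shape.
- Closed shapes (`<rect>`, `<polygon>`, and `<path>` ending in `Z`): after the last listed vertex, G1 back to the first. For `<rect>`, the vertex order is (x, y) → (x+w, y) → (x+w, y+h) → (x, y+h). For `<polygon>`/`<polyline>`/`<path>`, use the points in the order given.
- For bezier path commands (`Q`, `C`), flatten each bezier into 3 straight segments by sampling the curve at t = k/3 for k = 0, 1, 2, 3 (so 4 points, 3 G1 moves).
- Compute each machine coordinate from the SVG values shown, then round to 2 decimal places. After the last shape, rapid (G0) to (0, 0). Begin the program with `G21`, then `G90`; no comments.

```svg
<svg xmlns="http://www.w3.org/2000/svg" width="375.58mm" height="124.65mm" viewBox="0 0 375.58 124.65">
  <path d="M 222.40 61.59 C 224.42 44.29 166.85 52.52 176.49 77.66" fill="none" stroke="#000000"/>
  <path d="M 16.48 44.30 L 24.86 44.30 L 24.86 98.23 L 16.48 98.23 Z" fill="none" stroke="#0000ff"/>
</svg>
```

G21
G90
G0 X222.40 Y63.06
M3 S504
G1 X209.25 Y72.17 F2302
G1 X184.56 Y66.17
G1 X176.49 Y46.99
G0 X16.48 Y80.35
M3 S157
G1 X24.86 Y80.35 F2150
G1 X24.86 Y26.42
G1 X16.48 Y26.42
G1 X16.48 Y80.35
M5
G0 X0.00 Y0.00

Since the viewBox matches the mm dimensions, user units are millimetres directly. The only transform is the Y-flip y_m = 124.65 − y_svg.

Shape 1 is a cubic bezier drawn with `<path>`. Its stroke #000000 means score at S504, F2302. After flipping Y the toolpath is (222.40,63.06) → (209.25,72.17) → (184.56,66.17) → (176.49,46.99).

Shape 2 is a rectangle drawn with `<path>`. Its stroke #0000ff means engrave at S157, F2150. After flipping Y the toolpath is (16.48,80.35) → (24.86,80.35) → (24.86,26.42) → (16.48,26.42) → (16.48,80.35), returning to the start.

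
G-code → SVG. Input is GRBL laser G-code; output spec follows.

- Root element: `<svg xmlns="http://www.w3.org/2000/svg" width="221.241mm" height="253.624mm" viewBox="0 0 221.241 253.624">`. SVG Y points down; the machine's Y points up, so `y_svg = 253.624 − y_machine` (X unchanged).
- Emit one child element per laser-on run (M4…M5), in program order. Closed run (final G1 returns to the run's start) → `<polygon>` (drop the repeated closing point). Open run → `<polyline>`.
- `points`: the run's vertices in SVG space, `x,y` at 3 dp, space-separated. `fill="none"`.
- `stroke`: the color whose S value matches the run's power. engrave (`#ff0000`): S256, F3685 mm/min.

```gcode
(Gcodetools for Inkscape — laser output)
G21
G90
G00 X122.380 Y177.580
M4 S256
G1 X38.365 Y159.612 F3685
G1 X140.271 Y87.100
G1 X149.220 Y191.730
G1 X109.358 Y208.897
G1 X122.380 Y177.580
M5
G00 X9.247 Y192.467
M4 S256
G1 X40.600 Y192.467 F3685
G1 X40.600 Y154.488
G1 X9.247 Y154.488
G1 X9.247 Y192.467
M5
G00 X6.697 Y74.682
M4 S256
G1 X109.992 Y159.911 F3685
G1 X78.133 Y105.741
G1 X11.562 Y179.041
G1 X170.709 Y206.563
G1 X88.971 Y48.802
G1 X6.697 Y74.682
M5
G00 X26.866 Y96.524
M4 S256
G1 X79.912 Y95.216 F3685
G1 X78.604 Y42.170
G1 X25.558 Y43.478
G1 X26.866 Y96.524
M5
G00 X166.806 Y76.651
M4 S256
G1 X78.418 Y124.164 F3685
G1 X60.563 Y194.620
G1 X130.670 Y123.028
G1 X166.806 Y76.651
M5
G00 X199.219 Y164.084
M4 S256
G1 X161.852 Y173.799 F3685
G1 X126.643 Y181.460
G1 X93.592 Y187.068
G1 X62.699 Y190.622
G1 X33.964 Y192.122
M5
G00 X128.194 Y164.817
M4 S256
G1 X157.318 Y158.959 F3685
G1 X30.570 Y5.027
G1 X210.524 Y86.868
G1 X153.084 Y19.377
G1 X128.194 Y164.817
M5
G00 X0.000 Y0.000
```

Machine Y-up, SVG Y-down with viewBox height 253.624, so y_svg = 253.624 − y_machine; X carries over. Every run uses S256, so all elements get stroke `#ff0000` (engrave).

Run 1: The run returns to its start, so emit a `<polygon>` with points (Y-flipped): 122.380,76.044 38.365,94.012 140.271,166.524 149.220,61.894 109.358,44.727.

Run 2: The run returns to its start, so emit a `<polygon>` with points (Y-flipped): 9.247,61.157 40.600,61.157 40.600,99.136 9.247,99.136.

Run 3: The run returns to its start, so emit a `<polygon>` with points (Y-flipped): 6.697,178.942 109.992,93.713 78.133,147.883 11.562,74.583 170.709,47.061 88.971,204.822.

Run 4: The run returns to its start, so emit a `<polygon>` with points (Y-flipped): 26.866,157.100 79.912,158.408 78.604,211.454 25.558,210.146.

Run 5: The run returns to its start, so emit a `<polygon>` with points (Y-flipped): 166.806,176.973 78.418,129.460 60.563,59.004 130.670,130.596.

Run 6: The run is open, so emit a `<polyline>` with points (Y-flipped): 199.219,89.540 161.852,79.825 126.643,72.164 93.592,66.556 62.699,63.002 33.964,61.502.

Run 7: The run returns to its start, so emit a `<polygon>` with points (Y-flipped): 128.194,88.807 157.318,94.665 30.570,248.597 210.524,166.756 153.084,234.247.

<svg xmlns="http://www.w3.org/2000/svg" width="221.241mm" height="253.624mm" viewBox="0 0 221.241 253.624">
  <polygon points="122.380,76.044 38.365,94.012 140.271,166.524 149.220,61.894 109.358,44.727" fill="none" stroke="#ff0000"/>
  <polygon points="9.247,61.157 40.600,61.157 40.600,99.136 9.247,99.136" fill="none" stroke="#ff0000"/>
  <polygon points="6.697,178.942 109.992,93.713 78.133,147.883 11.562,74.583 170.709,47.061 88.971,204.822" fill="none" stroke="#ff0000"/>
  <polygon points="26.866,157.100 79.912,158.408 78.604,211.454 25.558,210.146" fill="none" stroke="#ff0000"/>
  <polygon points="166.806,176.973 78.418,129.460 60.563,59.004 130.670,130.596" fill="none" stroke="#ff0000"/>
  <polyline points="199.219,89.540 161.852,79.825 126.643,72.164 93.592,66.556 62.699,63.002 33.964,61.502" fill="none" stroke="#ff0000"/>
  <polygon points="128.194,88.807 157.318,94.665 30.570,248.597 210.524,166.756 153.084,234.247" fill="none" stroke="#ff0000"/>
</svg>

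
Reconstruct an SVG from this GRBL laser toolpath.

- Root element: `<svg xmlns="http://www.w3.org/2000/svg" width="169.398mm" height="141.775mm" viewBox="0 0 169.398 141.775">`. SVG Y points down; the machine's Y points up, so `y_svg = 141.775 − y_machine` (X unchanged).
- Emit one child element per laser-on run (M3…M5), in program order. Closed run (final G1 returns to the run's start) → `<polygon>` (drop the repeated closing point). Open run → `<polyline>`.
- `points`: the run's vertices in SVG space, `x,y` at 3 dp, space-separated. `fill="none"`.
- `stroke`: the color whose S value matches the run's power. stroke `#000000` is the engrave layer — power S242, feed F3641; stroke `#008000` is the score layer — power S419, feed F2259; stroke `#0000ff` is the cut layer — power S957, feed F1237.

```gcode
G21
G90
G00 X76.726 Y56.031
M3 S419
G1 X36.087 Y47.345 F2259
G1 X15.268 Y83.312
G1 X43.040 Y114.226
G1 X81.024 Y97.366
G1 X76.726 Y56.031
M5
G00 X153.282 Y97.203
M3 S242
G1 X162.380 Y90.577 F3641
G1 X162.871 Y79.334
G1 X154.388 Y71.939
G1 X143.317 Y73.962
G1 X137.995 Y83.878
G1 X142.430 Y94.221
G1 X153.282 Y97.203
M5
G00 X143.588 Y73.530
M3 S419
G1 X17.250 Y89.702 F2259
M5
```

<svg xmlns="http://www.w3.org/2000/svg" width="169.398mm" height="141.775mm" viewBox="0 0 169.398 141.775">
  <polygon points="76.726,85.744 36.087,94.430 15.268,58.463 43.040,27.549 81.024,44.409" fill="none" stroke="#008000"/>
  <polygon points="153.282,44.572 162.380,51.198 162.871,62.441 154.388,69.836 143.317,67.813 137.995,57.897 142.430,47.554" fill="none" stroke="#000000"/>
  <polyline points="143.588,68.245 17.250,52.073" fill="none" stroke="#008000"/>
</svg>

Each laser-on run becomes one SVG element. Flip Y back into SVG space with y_svg = 141.775 − y_machine.

Run 1: the run's S419 means `#008000` (score). The run returns to its start, so emit a `<polygon>` with points (Y-flipped): 76.726,85.744 36.087,94.430 15.268,58.463 43.040,27.549 81.024,44.409.

Run 2: the run's S242 means `#000000` (engrave). The run returns to its start, so emit a `<polygon>` with points (Y-flipped): 153.282,44.572 162.380,51.198 162.871,62.441 154.388,69.836 143.317,67.813 137.995,57.897 142.430,47.554.

Run 3: the run's S419 means `#008000` (score). The run is open, so emit a `<polyline>` with points (Y-flipped): 143.588,68.245 17.250,52.073.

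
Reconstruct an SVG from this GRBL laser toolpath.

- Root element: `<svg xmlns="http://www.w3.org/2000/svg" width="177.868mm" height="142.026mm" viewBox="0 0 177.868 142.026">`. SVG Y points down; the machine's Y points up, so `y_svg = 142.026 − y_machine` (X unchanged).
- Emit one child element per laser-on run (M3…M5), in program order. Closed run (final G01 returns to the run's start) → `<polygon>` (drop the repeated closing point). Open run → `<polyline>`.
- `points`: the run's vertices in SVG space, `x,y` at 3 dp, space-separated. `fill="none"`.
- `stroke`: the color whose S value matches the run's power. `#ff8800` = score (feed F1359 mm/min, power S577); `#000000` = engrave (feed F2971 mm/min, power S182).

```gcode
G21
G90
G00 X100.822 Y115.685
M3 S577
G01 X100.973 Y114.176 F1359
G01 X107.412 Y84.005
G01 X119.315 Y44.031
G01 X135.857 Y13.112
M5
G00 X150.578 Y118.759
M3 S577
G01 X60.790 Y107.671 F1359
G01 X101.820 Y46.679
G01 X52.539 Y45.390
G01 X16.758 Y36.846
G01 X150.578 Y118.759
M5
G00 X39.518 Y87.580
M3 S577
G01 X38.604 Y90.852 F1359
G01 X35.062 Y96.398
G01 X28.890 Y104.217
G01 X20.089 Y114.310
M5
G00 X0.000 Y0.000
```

<svg xmlns="http://www.w3.org/2000/svg" width="177.868mm" height="142.026mm" viewBox="0 0 177.868 142.026">
  <polyline points="100.822,26.341 100.973,27.850 107.412,58.021 119.315,97.995 135.857,128.914" fill="none" stroke="#ff8800"/>
  <polygon points="150.578,23.267 60.790,34.355 101.820,95.347 52.539,96.636 16.758,105.180" fill="none" stroke="#ff8800"/>
  <polyline points="39.518,54.446 38.604,51.174 35.062,45.628 28.890,37.809 20.089,27.716" fill="none" stroke="#ff8800"/>
</svg>

y_svg = 142.026 − y_m. Every run uses S577, so all elements get stroke `#ff8800` (score).

[1] open run; points: 100.822,26.341 100.973,27.850 107.412,58.021 119.315,97.995 135.857,128.914

[2] closed run; points: 150.578,23.267 60.790,34.355 101.820,95.347 52.539,96.636 16.758,105.180

[3] open run; points: 39.518,54.446 38.604,51.174 35.062,45.628 28.890,37.809 20.089,27.716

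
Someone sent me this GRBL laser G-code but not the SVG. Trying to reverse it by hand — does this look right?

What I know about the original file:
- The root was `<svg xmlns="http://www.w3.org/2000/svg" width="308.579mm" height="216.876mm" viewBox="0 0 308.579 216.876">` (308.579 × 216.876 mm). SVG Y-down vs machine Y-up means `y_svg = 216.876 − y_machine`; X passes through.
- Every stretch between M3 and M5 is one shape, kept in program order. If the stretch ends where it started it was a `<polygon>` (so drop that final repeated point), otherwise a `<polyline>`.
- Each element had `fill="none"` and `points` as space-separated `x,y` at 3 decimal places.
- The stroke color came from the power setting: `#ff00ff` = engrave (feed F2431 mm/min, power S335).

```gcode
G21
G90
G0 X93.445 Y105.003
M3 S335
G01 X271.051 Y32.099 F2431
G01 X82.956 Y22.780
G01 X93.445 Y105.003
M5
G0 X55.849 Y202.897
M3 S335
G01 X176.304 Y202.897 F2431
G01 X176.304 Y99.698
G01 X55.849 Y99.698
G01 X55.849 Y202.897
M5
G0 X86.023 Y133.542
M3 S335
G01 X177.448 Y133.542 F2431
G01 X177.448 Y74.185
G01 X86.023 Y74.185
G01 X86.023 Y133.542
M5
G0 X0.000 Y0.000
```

Each laser-on run becomes one SVG element. Flip Y back into SVG space with y_svg = 216.876 − y_machine. Every run uses S335, so all elements get stroke `#ff00ff` (engrave).

Run 1: The run returns to its start, so emit a `<polygon>` with points (Y-flipped): 93.445,111.873 271.051,184.777 82.956,194.096.

Run 2: The run returns to its start, so emit a `<polygon>` with points (Y-flipped): 55.849,13.979 176.304,13.979 176.304,117.178 55.849,117.178.

Run 3: The run returns to its start, so emit a `<polygon>` with points (Y-flipped): 86.023,83.334 177.448,83.334 177.448,142.691 86.023,142.691.

<svg xmlns="http://www.w3.org/2000/svg" width="308.579mm" height="216.876mm" viewBox="0 0 308.579 216.876">
  <polygon points="93.445,111.873 271.051,184.777 82.956,194.096" fill="none" stroke="#ff00ff"/>
  <polygon points="55.849,13.979 176.304,13.979 176.304,117.178 55.849,117.178" fill="none" stroke="#ff00ff"/>
  <polygon points="86.023,83.334 177.448,83.334 177.448,142.691 86.023,142.691" fill="none" stroke="#ff00ff"/>
</svg>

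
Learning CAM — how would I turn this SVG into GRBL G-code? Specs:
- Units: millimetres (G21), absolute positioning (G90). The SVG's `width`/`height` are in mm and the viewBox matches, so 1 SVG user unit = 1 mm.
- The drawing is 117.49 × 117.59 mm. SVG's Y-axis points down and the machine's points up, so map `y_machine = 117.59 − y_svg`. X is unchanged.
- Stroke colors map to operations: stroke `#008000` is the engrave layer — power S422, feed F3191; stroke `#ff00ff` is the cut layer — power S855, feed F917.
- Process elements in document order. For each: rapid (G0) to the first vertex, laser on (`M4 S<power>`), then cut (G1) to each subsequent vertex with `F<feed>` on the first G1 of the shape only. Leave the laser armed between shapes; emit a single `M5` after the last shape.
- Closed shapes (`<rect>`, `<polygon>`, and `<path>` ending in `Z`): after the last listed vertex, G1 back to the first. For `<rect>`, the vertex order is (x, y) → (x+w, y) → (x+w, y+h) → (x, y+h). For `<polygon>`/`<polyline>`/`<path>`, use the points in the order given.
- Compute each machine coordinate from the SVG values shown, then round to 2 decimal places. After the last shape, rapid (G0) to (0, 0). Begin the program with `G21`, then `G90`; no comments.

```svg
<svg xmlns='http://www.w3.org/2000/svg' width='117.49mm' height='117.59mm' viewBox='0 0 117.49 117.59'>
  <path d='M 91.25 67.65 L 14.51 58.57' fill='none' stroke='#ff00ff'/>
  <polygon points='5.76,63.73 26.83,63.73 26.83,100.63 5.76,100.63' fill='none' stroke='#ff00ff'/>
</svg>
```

viewBox `0 0 117.49 117.59` with mm width/height → 1 unit = 1 mm. Flip: y_m = 117.59 − y_svg.

**Shape 1** — `<path>` line segment, stroke `#ff00ff` → cut (S855, F917). Machine vertices: (91.25,49.94) → (14.51,59.02). Open path.

**Shape 2** — `<polygon>` rectangle, stroke `#ff00ff` → cut (S855, F917). Machine vertices: (5.76,53.86) → (26.83,53.86) → (26.83,16.96) → (5.76,16.96) → (5.76,53.86). Closed: final G1 returns to the first vertex.

G21
G90
G0 X91.25 Y49.94
M4 S855
G1 X14.51 Y59.02 F917
G0 X5.76 Y53.86
M4 S855
G1 X26.83 Y53.86 F917
G1 X26.83 Y16.96
G1 X5.76 Y16.96
G1 X5.76 Y53.86
M5
G0 X0.00 Y0.00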